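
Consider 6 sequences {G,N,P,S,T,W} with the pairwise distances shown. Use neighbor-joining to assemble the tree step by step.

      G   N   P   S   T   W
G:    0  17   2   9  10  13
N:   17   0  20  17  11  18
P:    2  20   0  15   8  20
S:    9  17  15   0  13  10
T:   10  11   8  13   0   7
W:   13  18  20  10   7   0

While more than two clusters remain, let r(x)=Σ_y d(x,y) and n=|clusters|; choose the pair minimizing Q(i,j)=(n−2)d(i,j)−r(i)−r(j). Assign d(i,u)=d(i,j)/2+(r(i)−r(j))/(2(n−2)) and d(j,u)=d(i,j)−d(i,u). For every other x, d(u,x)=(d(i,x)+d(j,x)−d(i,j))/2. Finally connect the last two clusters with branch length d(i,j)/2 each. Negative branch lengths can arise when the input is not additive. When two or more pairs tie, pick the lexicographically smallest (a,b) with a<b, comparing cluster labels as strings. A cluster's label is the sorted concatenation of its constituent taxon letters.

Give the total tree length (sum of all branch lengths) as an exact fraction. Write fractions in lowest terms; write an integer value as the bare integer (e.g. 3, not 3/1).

259/8

1. join G+P (d=2, Q=-108) ⇒ GP; edges |G|=-3/4, |P|=11/4
  updated: d(GP,N)=35/2, d(GP,S)=11, d(GP,T)=8, d(GP,W)=31/2
2. join S+W (d=10, Q=-143/2) ⇒ SW; edges |S|=61/12, |W|=59/12
  updated: d(GP,SW)=33/4, d(N,SW)=25/2, d(SW,T)=5
3. join GP+SW (d=33/4, Q=-43) ⇒ GPSW; edges |GP|=49/8, |SW|=17/8
  updated: d(GPSW,N)=87/8, d(GPSW,T)=19/8
4. join GPSW+N (d=87/8, Q=-97/4) ⇒ GNPSW; edges |GPSW|=9/8, |N|=39/4
  updated: d(GNPSW,T)=5/4
5. join GNPSW+T (d=5/4) ⇒ GNPSTW; edges |GNPSW|=5/8, |T|=5/8
final tree: ((((G:-3/4,P:11/4):49/8,(S:61/12,W:59/12):17/8):9/8,N:39/4):5/8,T:5/8)
total length: 259/8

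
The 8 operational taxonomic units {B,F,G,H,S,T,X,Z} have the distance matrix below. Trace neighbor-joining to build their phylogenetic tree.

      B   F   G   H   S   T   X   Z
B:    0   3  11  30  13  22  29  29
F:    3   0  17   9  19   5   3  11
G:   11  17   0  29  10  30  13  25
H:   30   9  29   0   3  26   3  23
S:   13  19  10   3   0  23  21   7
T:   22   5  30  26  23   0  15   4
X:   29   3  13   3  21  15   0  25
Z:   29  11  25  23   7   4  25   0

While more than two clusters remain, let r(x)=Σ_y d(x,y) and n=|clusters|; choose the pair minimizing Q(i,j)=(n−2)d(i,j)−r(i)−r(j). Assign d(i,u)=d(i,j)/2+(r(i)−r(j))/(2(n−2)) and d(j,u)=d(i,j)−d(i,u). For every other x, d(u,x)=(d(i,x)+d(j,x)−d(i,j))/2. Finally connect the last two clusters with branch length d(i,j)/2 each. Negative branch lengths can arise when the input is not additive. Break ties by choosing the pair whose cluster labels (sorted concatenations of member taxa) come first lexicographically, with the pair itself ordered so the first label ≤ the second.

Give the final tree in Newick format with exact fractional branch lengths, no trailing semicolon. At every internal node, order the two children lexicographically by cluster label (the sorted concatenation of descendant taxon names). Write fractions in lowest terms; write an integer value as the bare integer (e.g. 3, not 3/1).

(((((B:79/16,G:97/16):23/8,S:25/8):85/16,(H:49/20,X:11/20):97/16):41/16,F:-13/8):61/16,(T:25/12,Z:23/12):61/16)

step 1: merge (T,Z) at d=4, Q=-225; branch lengths T→25/12, Z→23/12; new cluster TZ
  updated: d(B,TZ)=47/2, d(F,TZ)=6, d(G,TZ)=51/2, d(H,TZ)=45/2, d(S,TZ)=13, d(TZ,X)=18
step 2: merge (H,X) at d=3, Q=-337/2; branch lengths H→49/20, X→11/20; new cluster HX
  updated: d(B,HX)=28, d(F,HX)=9/2, d(G,HX)=39/2, d(HX,S)=21/2, d(HX,TZ)=75/4
step 3: merge (B,G) at d=11, Q=-235/2; branch lengths B→79/16, G→97/16; new cluster BG
  updated: d(BG,F)=9/2, d(BG,HX)=73/4, d(BG,S)=6, d(BG,TZ)=19
step 4: merge (BG,S) at d=6, Q=-313/4; branch lengths BG→23/8, S→25/8; new cluster BGS
  updated: d(BGS,F)=35/4, d(BGS,HX)=91/8, d(BGS,TZ)=13
step 5: merge (BGS,HX) at d=91/8, Q=-45; branch lengths BGS→85/16, HX→97/16; new cluster BGHSX
  updated: d(BGHSX,F)=15/16, d(BGHSX,TZ)=163/16
step 6: merge (BGHSX,F) at d=15/16, Q=-137/8; branch lengths BGHSX→41/16, F→-13/8; new cluster BFGHSX
  updated: d(BFGHSX,TZ)=61/8
step 7: merge (BFGHSX,TZ) at d=61/8; branch lengths BFGHSX→61/16, TZ→61/16; new cluster BFGHSTXZ
final tree: (((((B:79/16,G:97/16):23/8,S:25/8):85/16,(H:49/20,X:11/20):97/16):41/16,F:-13/8):61/16,(T:25/12,Z:23/12):61/16)
total length: 703/16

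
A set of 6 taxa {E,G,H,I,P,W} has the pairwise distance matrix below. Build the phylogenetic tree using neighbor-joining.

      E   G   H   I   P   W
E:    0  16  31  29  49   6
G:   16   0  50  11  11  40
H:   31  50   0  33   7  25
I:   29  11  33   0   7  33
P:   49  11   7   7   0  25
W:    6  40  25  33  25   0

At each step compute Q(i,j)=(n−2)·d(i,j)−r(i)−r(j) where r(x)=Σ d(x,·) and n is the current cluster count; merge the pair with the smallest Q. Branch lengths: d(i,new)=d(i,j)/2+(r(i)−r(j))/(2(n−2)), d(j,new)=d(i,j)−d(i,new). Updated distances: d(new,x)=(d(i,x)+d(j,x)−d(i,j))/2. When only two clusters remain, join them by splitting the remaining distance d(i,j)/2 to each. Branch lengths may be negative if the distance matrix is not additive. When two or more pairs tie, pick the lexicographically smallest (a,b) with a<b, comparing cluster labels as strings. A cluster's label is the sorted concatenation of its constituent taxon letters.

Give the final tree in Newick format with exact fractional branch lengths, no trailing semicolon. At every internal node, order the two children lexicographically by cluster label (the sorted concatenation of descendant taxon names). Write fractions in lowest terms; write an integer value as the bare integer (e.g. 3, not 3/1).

((((E:13/4,W:11/4):123/8,(H:77/6,P:-35/6):85/8):45/8,G:59/8):29/16,I:29/16)

1. join E+W (d=6, Q=-236) ⇒ EW; edges |E|=13/4, |W|=11/4
  updated: d(EW,G)=25, d(EW,H)=25, d(EW,I)=28, d(EW,P)=34
2. join H+P (d=7, Q=-153) ⇒ HP; edges |H|=77/6, |P|=-35/6
  updated: d(EW,HP)=26, d(G,HP)=27, d(HP,I)=33/2
3. join EW+HP (d=26, Q=-193/2) ⇒ EHPW; edges |EW|=123/8, |HP|=85/8
  updated: d(EHPW,G)=13, d(EHPW,I)=37/4
4. join EHPW+G (d=13, Q=-133/4) ⇒ EGHPW; edges |EHPW|=45/8, |G|=59/8
  updated: d(EGHPW,I)=29/8
5. join EGHPW+I (d=29/8) ⇒ EGHIPW; edges |EGHPW|=29/16, |I|=29/16
final tree: ((((E:13/4,W:11/4):123/8,(H:77/6,P:-35/6):85/8):45/8,G:59/8):29/16,I:29/16)
total length: 445/8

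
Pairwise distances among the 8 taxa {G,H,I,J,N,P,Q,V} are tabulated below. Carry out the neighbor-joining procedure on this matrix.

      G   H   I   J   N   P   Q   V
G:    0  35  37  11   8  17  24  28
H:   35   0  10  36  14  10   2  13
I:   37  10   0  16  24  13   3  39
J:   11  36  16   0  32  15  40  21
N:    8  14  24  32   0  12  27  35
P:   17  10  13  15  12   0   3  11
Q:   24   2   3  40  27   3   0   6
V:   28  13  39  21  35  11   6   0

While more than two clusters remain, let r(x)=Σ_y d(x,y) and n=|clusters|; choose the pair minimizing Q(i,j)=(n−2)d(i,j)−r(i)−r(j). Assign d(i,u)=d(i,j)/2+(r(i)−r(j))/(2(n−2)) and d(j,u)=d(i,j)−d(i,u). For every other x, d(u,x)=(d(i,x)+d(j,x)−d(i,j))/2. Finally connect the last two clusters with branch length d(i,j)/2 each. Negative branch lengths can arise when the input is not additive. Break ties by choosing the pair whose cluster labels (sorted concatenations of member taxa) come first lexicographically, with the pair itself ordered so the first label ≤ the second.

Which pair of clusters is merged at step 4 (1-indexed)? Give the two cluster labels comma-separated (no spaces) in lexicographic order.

H,IQ

step 1: merge (G,J) at d=11, Q=-265; branch lengths G→55/12, J→77/12; new cluster GJ
  updated: d(GJ,H)=30, d(GJ,I)=21, d(GJ,N)=29/2, d(GJ,P)=21/2, d(GJ,Q)=53/2, d(GJ,V)=19
step 2: merge (GJ,N) at d=29/2, Q=-351/2; branch lengths GJ→27/4, N→31/4; new cluster GJN
  updated: d(GJN,H)=59/4, d(GJN,I)=61/4, d(GJN,P)=4, d(GJN,Q)=39/2, d(GJN,V)=79/4
step 3: merge (I,Q) at d=3, Q=-407/4; branch lengths I→235/32, Q→-139/32; new cluster IQ
  updated: d(GJN,IQ)=127/8, d(H,IQ)=9/2, d(IQ,P)=13/2, d(IQ,V)=21
step 4: merge (H,IQ) at d=9/2, Q=-613/8; branch lengths H→21/16, IQ→51/16; new cluster HIQ
  updated: d(GJN,HIQ)=209/16, d(HIQ,P)=6, d(HIQ,V)=59/4
step 5: merge (GJN,P) at d=4, Q=-797/16; branch lengths GJN→381/64, P→-125/64; new cluster GJNP
  updated: d(GJNP,HIQ)=241/32, d(GJNP,V)=107/8
step 6: merge (GJNP,HIQ) at d=241/32, Q=-1141/32; branch lengths GJNP→197/64, HIQ→285/64; new cluster GHIJNPQ
  updated: d(GHIJNPQ,V)=659/64
step 7: merge (GHIJNPQ,V) at d=659/64; branch lengths GHIJNPQ→659/128, V→659/128; new cluster GHIJNPQV
final tree: (((((G:55/12,J:77/12):27/4,N:31/4):381/64,P:-125/64):197/64,(H:21/16,(I:235/32,Q:-139/32):51/16):285/64):659/128,V:659/128)
total length: 3509/64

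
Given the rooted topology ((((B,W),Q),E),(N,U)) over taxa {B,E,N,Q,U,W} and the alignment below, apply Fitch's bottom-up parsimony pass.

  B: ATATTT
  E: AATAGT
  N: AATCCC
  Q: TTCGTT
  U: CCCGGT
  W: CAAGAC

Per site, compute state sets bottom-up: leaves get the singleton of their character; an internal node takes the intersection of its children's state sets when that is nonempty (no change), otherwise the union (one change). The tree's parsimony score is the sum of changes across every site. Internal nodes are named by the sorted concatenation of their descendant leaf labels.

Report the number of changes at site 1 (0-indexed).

3

[col 0] BW: children B:{A}, W:{C} ∪→ {A,C}; cost 1
[col 0] BQW: children BW:{A,C}, Q:{T} ∪→ {A,C,T}; cost 1
[col 0] BEQW: children BQW:{A,C,T}, E:{A} ∩→ {A}; cost 0
[col 0] NU: children N:{A}, U:{C} ∪→ {A,C}; cost 1
[col 0] BENQUW: children BEQW:{A}, NU:{A,C} ∩→ {A}; cost 0
[col 1] BW: children B:{T}, W:{A} ∪→ {A,T}; cost 1
[col 1] BQW: children BW:{A,T}, Q:{T} ∩→ {T}; cost 0
[col 1] BEQW: children BQW:{T}, E:{A} ∪→ {A,T}; cost 1
[col 1] NU: children N:{A}, U:{C} ∪→ {A,C}; cost 1
[col 1] BENQUW: children BEQW:{A,T}, NU:{A,C} ∩→ {A}; cost 0
[col 2] BW: children B:{A}, W:{A} ∩→ {A}; cost 0
[col 2] BQW: children BW:{A}, Q:{C} ∪→ {A,C}; cost 1
[col 2] BEQW: children BQW:{A,C}, E:{T} ∪→ {A,C,T}; cost 1
[col 2] NU: children N:{T}, U:{C} ∪→ {C,T}; cost 1
[col 2] BENQUW: children BEQW:{A,C,T}, NU:{C,T} ∩→ {C,T}; cost 0
[col 3] BW: children B:{T}, W:{G} ∪→ {G,T}; cost 1
[col 3] BQW: children BW:{G,T}, Q:{G} ∩→ {G}; cost 0
[col 3] BEQW: children BQW:{G}, E:{A} ∪→ {A,G}; cost 1
[col 3] NU: children N:{C}, U:{G} ∪→ {C,G}; cost 1
[col 3] BENQUW: children BEQW:{A,G}, NU:{C,G} ∩→ {G}; cost 0
[col 4] BW: children B:{T}, W:{A} ∪→ {A,T}; cost 1
[col 4] BQW: children BW:{A,T}, Q:{T} ∩→ {T}; cost 0
[col 4] BEQW: children BQW:{T}, E:{G} ∪→ {G,T}; cost 1
[col 4] NU: children N:{C}, U:{G} ∪→ {C,G}; cost 1
[col 4] BENQUW: children BEQW:{G,T}, NU:{C,G} ∩→ {G}; cost 0
[col 5] BW: children B:{T}, W:{C} ∪→ {C,T}; cost 1
[col 5] BQW: children BW:{C,T}, Q:{T} ∩→ {T}; cost 0
[col 5] BEQW: children BQW:{T}, E:{T} ∩→ {T}; cost 0
[col 5] NU: children N:{C}, U:{T} ∪→ {C,T}; cost 1
[col 5] BENQUW: children BEQW:{T}, NU:{C,T} ∩→ {T}; cost 0
per-site changes: [3, 3, 3, 3, 3, 2]; total = 17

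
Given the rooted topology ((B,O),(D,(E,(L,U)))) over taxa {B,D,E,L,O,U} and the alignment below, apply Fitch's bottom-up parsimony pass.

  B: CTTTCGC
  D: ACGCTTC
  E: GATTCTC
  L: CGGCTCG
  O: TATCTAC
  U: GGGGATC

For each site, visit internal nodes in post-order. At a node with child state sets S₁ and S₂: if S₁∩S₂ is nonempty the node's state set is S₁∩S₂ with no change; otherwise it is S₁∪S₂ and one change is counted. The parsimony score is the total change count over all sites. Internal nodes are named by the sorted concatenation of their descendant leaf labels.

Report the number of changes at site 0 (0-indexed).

site 0, node BO: B={C} ∪ O={T} → {C,T} (+1)
site 0, node LU: L={C} ∪ U={G} → {C,G} (+1)
site 0, node ELU: E={G} ∩ LU={C,G} → {G} (+0)
site 0, node DELU: D={A} ∪ ELU={G} → {A,G} (+1)
site 0, node BDELOU: BO={C,T} ∪ DELU={A,G} → {A,C,G,T} (+1)
site 1, node BO: B={T} ∪ O={A} → {A,T} (+1)
site 1, node LU: L={G} ∩ U={G} → {G} (+0)
site 1, node ELU: E={A} ∪ LU={G} → {A,G} (+1)
site 1, node DELU: D={C} ∪ ELU={A,G} → {A,C,G} (+1)
site 1, node BDELOU: BO={A,T} ∩ DELU={A,C,G} → {A} (+0)
site 2, node BO: B={T} ∩ O={T} → {T} (+0)
site 2, node LU: L={G} ∩ U={G} → {G} (+0)
site 2, node ELU: E={T} ∪ LU={G} → {G,T} (+1)
site 2, node DELU: D={G} ∩ ELU={G,T} → {G} (+0)
site 2, node BDELOU: BO={T} ∪ DELU={G} → {G,T} (+1)
site 3, node BO: B={T} ∪ O={C} → {C,T} (+1)
site 3, node LU: L={C} ∪ U={G} → {C,G} (+1)
site 3, node ELU: E={T} ∪ LU={C,G} → {C,G,T} (+1)
site 3, node DELU: D={C} ∩ ELU={C,G,T} → {C} (+0)
site 3, node BDELOU: BO={C,T} ∩ DELU={C} → {C} (+0)
site 4, node BO: B={C} ∪ O={T} → {C,T} (+1)
site 4, node LU: L={T} ∪ U={A} → {A,T} (+1)
site 4, node ELU: E={C} ∪ LU={A,T} → {A,C,T} (+1)
site 4, node DELU: D={T} ∩ ELU={A,C,T} → {T} (+0)
site 4, node BDELOU: BO={C,T} ∩ DELU={T} → {T} (+0)
site 5, node BO: B={G} ∪ O={A} → {A,G} (+1)
site 5, node LU: L={C} ∪ U={T} → {C,T} (+1)
site 5, node ELU: E={T} ∩ LU={C,T} → {T} (+0)
site 5, node DELU: D={T} ∩ ELU={T} → {T} (+0)
site 5, node BDELOU: BO={A,G} ∪ DELU={T} → {A,G,T} (+1)
site 6, node BO: B={C} ∩ O={C} → {C} (+0)
site 6, node LU: L={G} ∪ U={C} → {C,G} (+1)
site 6, node ELU: E={C} ∩ LU={C,G} → {C} (+0)
site 6, node DELU: D={C} ∩ ELU={C} → {C} (+0)
site 6, node BDELOU: BO={C} ∩ DELU={C} → {C} (+0)
per-site changes: [4, 3, 2, 3, 3, 3, 1]; total = 19

4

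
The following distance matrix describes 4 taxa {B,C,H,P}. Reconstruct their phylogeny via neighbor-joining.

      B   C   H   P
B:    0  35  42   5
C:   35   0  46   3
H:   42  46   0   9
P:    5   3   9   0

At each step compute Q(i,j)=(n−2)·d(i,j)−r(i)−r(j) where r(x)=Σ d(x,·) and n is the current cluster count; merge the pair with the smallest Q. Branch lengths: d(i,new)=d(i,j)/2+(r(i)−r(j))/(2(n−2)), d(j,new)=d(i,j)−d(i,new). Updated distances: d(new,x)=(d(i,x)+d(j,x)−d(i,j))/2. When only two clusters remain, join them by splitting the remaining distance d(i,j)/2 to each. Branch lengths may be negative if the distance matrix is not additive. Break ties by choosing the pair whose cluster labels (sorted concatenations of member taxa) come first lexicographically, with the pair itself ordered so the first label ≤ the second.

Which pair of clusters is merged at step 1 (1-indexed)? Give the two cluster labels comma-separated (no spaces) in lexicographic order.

1. join B+C (d=35, Q=-96) ⇒ BC; edges |B|=17, |C|=18
  updated: d(BC,H)=53/2, d(BC,P)=-27/2
2. join BC+H (d=53/2, Q=-22) ⇒ BCH; edges |BC|=2, |H|=49/2
  updated: d(BCH,P)=-31/2
3. join BCH+P (d=-31/2) ⇒ BCHP; edges |BCH|=-31/4, |P|=-31/4
final tree: (((B:17,C:18):2,H:49/2):-31/4,P:-31/4)
total length: 46

B,C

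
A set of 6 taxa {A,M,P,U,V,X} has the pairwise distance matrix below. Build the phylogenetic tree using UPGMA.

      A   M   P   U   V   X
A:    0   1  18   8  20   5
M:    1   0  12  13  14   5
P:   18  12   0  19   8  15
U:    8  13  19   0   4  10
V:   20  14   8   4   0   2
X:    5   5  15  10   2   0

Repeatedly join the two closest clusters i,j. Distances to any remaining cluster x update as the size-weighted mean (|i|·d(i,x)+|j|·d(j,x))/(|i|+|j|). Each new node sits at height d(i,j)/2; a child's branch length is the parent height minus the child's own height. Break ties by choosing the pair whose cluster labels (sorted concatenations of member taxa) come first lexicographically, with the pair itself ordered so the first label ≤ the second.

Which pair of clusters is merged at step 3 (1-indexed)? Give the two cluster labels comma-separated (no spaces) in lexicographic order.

U,VX

iteration 1: select A,M (d=1); attach at lengths (1/2, 1/2); label the merged cluster AM
  updated: d(AM,P)=15, d(AM,U)=21/2, d(AM,V)=17, d(AM,X)=5
iteration 2: select V,X (d=2); attach at lengths (1, 1); label the merged cluster VX
  updated: d(AM,VX)=11, d(P,VX)=23/2, d(U,VX)=7
iteration 3: select U,VX (d=7); attach at lengths (7/2, 5/2); label the merged cluster UVX
  updated: d(AM,UVX)=65/6, d(P,UVX)=14
iteration 4: select AM,UVX (d=65/6); attach at lengths (59/12, 23/12); label the merged cluster AMUVX
  updated: d(AMUVX,P)=72/5
iteration 5: select AMUVX,P (d=72/5); attach at lengths (107/60, 36/5); label the merged cluster AMPUVX
final tree: (((A:1/2,M:1/2):59/12,(U:7/2,(V:1,X:1):5/2):23/12):107/60,P:36/5)
total length: 1489/60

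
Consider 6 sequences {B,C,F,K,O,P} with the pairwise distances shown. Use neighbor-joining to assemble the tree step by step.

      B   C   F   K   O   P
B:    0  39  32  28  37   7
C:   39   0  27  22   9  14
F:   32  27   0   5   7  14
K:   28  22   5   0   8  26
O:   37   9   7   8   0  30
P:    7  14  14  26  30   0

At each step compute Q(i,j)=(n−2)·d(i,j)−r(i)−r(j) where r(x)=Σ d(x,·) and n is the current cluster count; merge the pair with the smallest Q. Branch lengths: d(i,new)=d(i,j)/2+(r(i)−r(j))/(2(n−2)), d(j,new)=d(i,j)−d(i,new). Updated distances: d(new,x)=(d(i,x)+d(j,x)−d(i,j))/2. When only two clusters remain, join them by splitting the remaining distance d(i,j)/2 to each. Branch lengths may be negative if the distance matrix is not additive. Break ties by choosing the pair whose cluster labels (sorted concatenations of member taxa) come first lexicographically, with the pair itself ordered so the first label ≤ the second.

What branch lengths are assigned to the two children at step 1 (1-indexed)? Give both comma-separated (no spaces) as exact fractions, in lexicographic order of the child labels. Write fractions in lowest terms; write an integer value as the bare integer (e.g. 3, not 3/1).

iteration 1: select B,P (d=7, Q=-206); attach at lengths (10, -3); label the merged cluster BP
  updated: d(BP,C)=23, d(BP,F)=39/2, d(BP,K)=47/2, d(BP,O)=30
iteration 2: select BP,C (d=23, Q=-108); attach at lengths (14, 9); label the merged cluster BCP
  updated: d(BCP,F)=47/4, d(BCP,K)=45/4, d(BCP,O)=8
iteration 3: select BCP,O (d=8, Q=-38); attach at lengths (6, 2); label the merged cluster BCOP
  updated: d(BCOP,F)=43/8, d(BCOP,K)=45/8
iteration 4: select BCOP,F (d=43/8, Q=-16); attach at lengths (3, 19/8); label the merged cluster BCFOP
  updated: d(BCFOP,K)=21/8
iteration 5: select BCFOP,K (d=21/8); attach at lengths (21/16, 21/16); label the merged cluster BCFKOP
final tree: (((((B:10,P:-3):14,C:9):6,O:2):3,F:19/8):21/16,K:21/16)
total length: 46

10,-3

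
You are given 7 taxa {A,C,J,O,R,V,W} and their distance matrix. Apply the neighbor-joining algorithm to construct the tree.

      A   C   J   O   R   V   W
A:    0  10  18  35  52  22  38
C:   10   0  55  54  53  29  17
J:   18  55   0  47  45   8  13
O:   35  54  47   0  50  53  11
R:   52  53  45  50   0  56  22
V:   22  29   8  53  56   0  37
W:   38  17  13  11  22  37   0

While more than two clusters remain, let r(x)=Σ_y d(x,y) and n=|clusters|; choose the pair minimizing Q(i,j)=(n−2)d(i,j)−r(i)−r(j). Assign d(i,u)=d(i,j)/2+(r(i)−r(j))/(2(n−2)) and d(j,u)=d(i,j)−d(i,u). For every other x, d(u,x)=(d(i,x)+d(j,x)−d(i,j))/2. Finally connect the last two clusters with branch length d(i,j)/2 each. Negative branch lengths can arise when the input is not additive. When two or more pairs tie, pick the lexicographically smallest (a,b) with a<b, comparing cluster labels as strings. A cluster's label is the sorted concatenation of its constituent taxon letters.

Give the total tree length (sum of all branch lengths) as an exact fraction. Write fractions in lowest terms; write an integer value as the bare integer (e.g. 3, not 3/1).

737/8

iteration 1: select J,V (d=8, Q=-351); attach at lengths (21/10, 59/10); label the merged cluster JV
  updated: d(A,JV)=16, d(C,JV)=38, d(JV,O)=46, d(JV,R)=93/2, d(JV,W)=21
iteration 2: select A,C (d=10, Q=-283); attach at lengths (19/8, 61/8); label the merged cluster AC
  updated: d(AC,JV)=22, d(AC,O)=79/2, d(AC,R)=95/2, d(AC,W)=45/2
iteration 3: select AC,JV (d=22, Q=-201); attach at lengths (31/3, 35/3); label the merged cluster ACJV
  updated: d(ACJV,O)=127/4, d(ACJV,R)=36, d(ACJV,W)=43/4
iteration 4: select ACJV,R (d=36, Q=-229/2); attach at lengths (85/8, 203/8); label the merged cluster ACJRV
  updated: d(ACJRV,O)=183/8, d(ACJRV,W)=-13/8
iteration 5: select ACJRV,O (d=183/8, Q=-129/4); attach at lengths (41/8, 71/4); label the merged cluster ACJORV
  updated: d(ACJORV,W)=-27/4
iteration 6: select ACJORV,W (d=-27/4); attach at lengths (-27/8, -27/8); label the merged cluster ACJORVW
final tree: (((((A:19/8,C:61/8):31/3,(J:21/10,V:59/10):35/3):85/8,R:203/8):41/8,O:71/4):-27/8,W:-27/8)
total length: 737/8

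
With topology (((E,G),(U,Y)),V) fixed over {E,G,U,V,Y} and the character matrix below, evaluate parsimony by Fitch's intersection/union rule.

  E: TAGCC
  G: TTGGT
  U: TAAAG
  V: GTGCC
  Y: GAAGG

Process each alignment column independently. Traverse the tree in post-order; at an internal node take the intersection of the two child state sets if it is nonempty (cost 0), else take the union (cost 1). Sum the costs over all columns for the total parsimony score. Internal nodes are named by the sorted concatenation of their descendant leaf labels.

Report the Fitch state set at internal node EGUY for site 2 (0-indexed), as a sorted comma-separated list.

A,G

site 0, node EG: E={T} ∩ G={T} → {T} (+0)
site 0, node UY: U={T} ∪ Y={G} → {G,T} (+1)
site 0, node EGUY: EG={T} ∩ UY={G,T} → {T} (+0)
site 0, node EGUVY: EGUY={T} ∪ V={G} → {G,T} (+1)
site 1, node EG: E={A} ∪ G={T} → {A,T} (+1)
site 1, node UY: U={A} ∩ Y={A} → {A} (+0)
site 1, node EGUY: EG={A,T} ∩ UY={A} → {A} (+0)
site 1, node EGUVY: EGUY={A} ∪ V={T} → {A,T} (+1)
site 2, node EG: E={G} ∩ G={G} → {G} (+0)
site 2, node UY: U={A} ∩ Y={A} → {A} (+0)
site 2, node EGUY: EG={G} ∪ UY={A} → {A,G} (+1)
site 2, node EGUVY: EGUY={A,G} ∩ V={G} → {G} (+0)
site 3, node EG: E={C} ∪ G={G} → {C,G} (+1)
site 3, node UY: U={A} ∪ Y={G} → {A,G} (+1)
site 3, node EGUY: EG={C,G} ∩ UY={A,G} → {G} (+0)
site 3, node EGUVY: EGUY={G} ∪ V={C} → {C,G} (+1)
site 4, node EG: E={C} ∪ G={T} → {C,T} (+1)
site 4, node UY: U={G} ∩ Y={G} → {G} (+0)
site 4, node EGUY: EG={C,T} ∪ UY={G} → {C,G,T} (+1)
site 4, node EGUVY: EGUY={C,G,T} ∩ V={C} → {C} (+0)
per-site changes: [2, 2, 1, 3, 2]; total = 10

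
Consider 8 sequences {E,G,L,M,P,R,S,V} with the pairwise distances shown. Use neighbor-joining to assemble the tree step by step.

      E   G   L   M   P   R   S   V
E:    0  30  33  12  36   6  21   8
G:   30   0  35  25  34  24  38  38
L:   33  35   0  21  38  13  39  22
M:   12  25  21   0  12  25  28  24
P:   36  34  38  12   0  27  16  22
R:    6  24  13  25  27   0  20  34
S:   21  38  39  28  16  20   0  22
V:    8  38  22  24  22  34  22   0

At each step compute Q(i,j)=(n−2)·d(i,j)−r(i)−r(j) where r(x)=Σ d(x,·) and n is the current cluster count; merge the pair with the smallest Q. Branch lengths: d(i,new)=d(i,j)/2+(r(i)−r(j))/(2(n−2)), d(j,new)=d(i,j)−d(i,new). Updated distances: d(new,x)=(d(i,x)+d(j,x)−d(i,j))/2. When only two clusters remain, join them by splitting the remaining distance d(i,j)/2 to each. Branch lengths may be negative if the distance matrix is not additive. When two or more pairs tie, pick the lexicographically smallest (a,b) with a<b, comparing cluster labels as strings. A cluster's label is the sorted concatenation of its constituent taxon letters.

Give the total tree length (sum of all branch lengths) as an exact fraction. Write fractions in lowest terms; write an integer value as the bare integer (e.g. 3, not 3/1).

step 1: merge (P,S) at d=16, Q=-273; branch lengths P→97/12, S→95/12; new cluster PS
  updated: d(E,PS)=41/2, d(G,PS)=28, d(L,PS)=61/2, d(M,PS)=12, d(PS,R)=31/2, d(PS,V)=14
step 2: merge (E,V) at d=8, Q=-419/2; branch lengths E→19/20, V→141/20; new cluster EV
  updated: d(EV,G)=30, d(EV,L)=47/2, d(EV,M)=14, d(EV,PS)=53/4, d(EV,R)=16
step 3: merge (L,R) at d=13, Q=-329/2; branch lengths L→163/16, R→45/16; new cluster LR
  updated: d(EV,LR)=53/4, d(G,LR)=23, d(LR,M)=33/2, d(LR,PS)=33/2
step 4: merge (G,LR) at d=23, Q=-425/4; branch lengths G→141/8, LR→43/8; new cluster GLR
  updated: d(EV,GLR)=81/8, d(GLR,M)=37/4, d(GLR,PS)=43/4
step 5: merge (EV,GLR) at d=81/8, Q=-189/4; branch lengths EV→55/8, GLR→13/4; new cluster EGLRV
  updated: d(EGLRV,M)=105/16, d(EGLRV,PS)=111/16
step 6: merge (EGLRV,M) at d=105/16, Q=-51/2; branch lengths EGLRV→3/4, M→93/16; new cluster EGLMRV
  updated: d(EGLMRV,PS)=99/16
step 7: merge (EGLMRV,PS) at d=99/16; branch lengths EGLMRV→99/32, PS→99/32; new cluster EGLMPRSV
final tree: ((((E:19/20,V:141/20):55/8,(G:141/8,(L:163/16,R:45/16):43/8):13/4):3/4,M:93/16):99/32,(P:97/12,S:95/12):99/32)
total length: 663/8

663/8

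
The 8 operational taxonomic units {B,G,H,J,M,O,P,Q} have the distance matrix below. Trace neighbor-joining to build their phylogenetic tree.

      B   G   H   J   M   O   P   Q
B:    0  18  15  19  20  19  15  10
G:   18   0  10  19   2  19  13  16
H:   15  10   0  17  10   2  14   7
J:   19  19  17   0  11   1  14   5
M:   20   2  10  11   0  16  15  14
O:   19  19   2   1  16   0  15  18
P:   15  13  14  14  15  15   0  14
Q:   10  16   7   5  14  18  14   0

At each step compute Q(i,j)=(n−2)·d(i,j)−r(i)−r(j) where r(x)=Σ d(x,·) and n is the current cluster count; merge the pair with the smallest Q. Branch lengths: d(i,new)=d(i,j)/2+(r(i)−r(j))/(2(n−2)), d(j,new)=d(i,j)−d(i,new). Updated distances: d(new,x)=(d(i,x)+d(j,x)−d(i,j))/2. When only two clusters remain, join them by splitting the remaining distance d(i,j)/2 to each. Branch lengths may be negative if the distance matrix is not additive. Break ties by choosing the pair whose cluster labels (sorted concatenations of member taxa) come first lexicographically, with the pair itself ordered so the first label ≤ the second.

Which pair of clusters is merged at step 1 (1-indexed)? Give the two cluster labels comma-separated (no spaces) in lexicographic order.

G,M

1. join G+M (d=2, Q=-173) ⇒ GM; edges |G|=7/4, |M|=1/4
  updated: d(B,GM)=18, d(GM,H)=9, d(GM,J)=14, d(GM,O)=33/2, d(GM,P)=13, d(GM,Q)=14
2. join J+O (d=1, Q=-273/2) ⇒ JO; edges |J|=7/20, |O|=13/20
  updated: d(B,JO)=37/2, d(GM,JO)=59/4, d(H,JO)=9, d(JO,P)=14, d(JO,Q)=11
3. join B+Q (d=10, Q=-185/2) ⇒ BQ; edges |B|=121/16, |Q|=39/16
  updated: d(BQ,GM)=11, d(BQ,H)=6, d(BQ,JO)=39/4, d(BQ,P)=19/2
4. join GM+P (d=13, Q=-237/4) ⇒ GMP; edges |GM|=145/24, |P|=167/24
  updated: d(BQ,GMP)=15/4, d(GMP,H)=5, d(GMP,JO)=63/8
5. join BQ+GMP (d=15/4, Q=-229/8) ⇒ BGMPQ; edges |BQ|=83/32, |GMP|=37/32
  updated: d(BGMPQ,H)=29/8, d(BGMPQ,JO)=111/16
6. join BGMPQ+H (d=29/8, Q=-313/16) ⇒ BGHMPQ; edges |BGMPQ|=25/32, |H|=91/32
  updated: d(BGHMPQ,JO)=197/32
7. join BGHMPQ+JO (d=197/32) ⇒ BGHJMOPQ; edges |BGHMPQ|=197/64, |JO|=197/64
final tree: ((((B:121/16,Q:39/16):83/32,((G:7/4,M:1/4):145/24,P:167/24):37/32):25/32,H:91/32):197/64,(J:7/20,O:13/20):197/64)
total length: 1265/32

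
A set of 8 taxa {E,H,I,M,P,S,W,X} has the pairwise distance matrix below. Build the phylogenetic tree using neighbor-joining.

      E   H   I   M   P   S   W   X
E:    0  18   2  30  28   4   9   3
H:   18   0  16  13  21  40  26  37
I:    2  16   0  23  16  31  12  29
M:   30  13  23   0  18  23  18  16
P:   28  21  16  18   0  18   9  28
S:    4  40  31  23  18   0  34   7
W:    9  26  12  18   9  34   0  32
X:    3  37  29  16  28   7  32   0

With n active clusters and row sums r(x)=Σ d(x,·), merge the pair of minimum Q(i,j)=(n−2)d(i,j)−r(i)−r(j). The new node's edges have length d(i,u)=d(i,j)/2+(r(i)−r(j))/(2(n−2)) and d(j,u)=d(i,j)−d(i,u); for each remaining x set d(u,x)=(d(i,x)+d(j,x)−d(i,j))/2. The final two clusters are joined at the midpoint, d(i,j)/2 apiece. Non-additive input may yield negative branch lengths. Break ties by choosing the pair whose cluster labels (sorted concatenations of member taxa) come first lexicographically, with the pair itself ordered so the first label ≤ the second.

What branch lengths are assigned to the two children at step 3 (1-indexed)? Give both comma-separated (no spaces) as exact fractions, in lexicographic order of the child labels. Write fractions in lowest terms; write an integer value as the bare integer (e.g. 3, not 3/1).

1. join S+X (d=7, Q=-267) ⇒ SX; edges |S|=47/12, |X|=37/12
  updated: d(E,SX)=0, d(H,SX)=35, d(I,SX)=53/2, d(M,SX)=16, d(P,SX)=39/2, d(SX,W)=59/2
2. join E+SX (d=0, Q=-427/2) ⇒ ESX; edges |E|=-79/20, |SX|=79/20
  updated: d(ESX,H)=53/2, d(ESX,I)=57/4, d(ESX,M)=23, d(ESX,P)=95/4, d(ESX,W)=77/4
3. join H+M (d=13, Q=-291/2) ⇒ HM; edges |H|=119/16, |M|=89/16
  updated: d(ESX,HM)=73/4, d(HM,I)=13, d(HM,P)=13, d(HM,W)=31/2
4. join P+W (d=9, Q=-181/2) ⇒ PW; edges |P|=11/2, |W|=7/2
  updated: d(ESX,PW)=17, d(HM,PW)=39/4, d(I,PW)=19/2
5. join ESX+I (d=57/4, Q=-231/4) ⇒ EISX; edges |ESX|=165/16, |I|=63/16
  updated: d(EISX,HM)=17/2, d(EISX,PW)=49/8
6. join EISX+HM (d=17/2, Q=-195/8) ⇒ EHIMSX; edges |EISX|=39/16, |HM|=97/16
  updated: d(EHIMSX,PW)=59/16
7. join EHIMSX+PW (d=59/16) ⇒ EHIMPSWX; edges |EHIMSX|=59/32, |PW|=59/32
final tree: ((((E:-79/20,(S:47/12,X:37/12):79/20):165/16,I:63/16):39/16,(H:119/16,M:89/16):97/16):59/32,(P:11/2,W:7/2):59/32)
total length: 887/16

119/16,89/16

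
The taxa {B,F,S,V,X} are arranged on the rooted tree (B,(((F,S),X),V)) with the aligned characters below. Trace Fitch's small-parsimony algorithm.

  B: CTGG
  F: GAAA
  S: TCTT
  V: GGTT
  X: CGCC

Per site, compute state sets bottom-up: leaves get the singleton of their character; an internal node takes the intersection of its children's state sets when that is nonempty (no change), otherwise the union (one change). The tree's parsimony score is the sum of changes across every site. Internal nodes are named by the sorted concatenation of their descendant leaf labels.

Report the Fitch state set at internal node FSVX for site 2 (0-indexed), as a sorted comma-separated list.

FS@0: {G} ∪ {T} = {G,T} (union, +1)
FSX@0: {G,T} ∪ {C} = {C,G,T} (union, +1)
FSVX@0: {C,G,T} ∩ {G} = {G} (intersection, +0)
BFSVX@0: {C} ∪ {G} = {C,G} (union, +1)
FS@1: {A} ∪ {C} = {A,C} (union, +1)
FSX@1: {A,C} ∪ {G} = {A,C,G} (union, +1)
FSVX@1: {A,C,G} ∩ {G} = {G} (intersection, +0)
BFSVX@1: {T} ∪ {G} = {G,T} (union, +1)
FS@2: {A} ∪ {T} = {A,T} (union, +1)
FSX@2: {A,T} ∪ {C} = {A,C,T} (union, +1)
FSVX@2: {A,C,T} ∩ {T} = {T} (intersection, +0)
BFSVX@2: {G} ∪ {T} = {G,T} (union, +1)
FS@3: {A} ∪ {T} = {A,T} (union, +1)
FSX@3: {A,T} ∪ {C} = {A,C,T} (union, +1)
FSVX@3: {A,C,T} ∩ {T} = {T} (intersection, +0)
BFSVX@3: {G} ∪ {T} = {G,T} (union, +1)
per-site changes: [3, 3, 3, 3]; total = 12

T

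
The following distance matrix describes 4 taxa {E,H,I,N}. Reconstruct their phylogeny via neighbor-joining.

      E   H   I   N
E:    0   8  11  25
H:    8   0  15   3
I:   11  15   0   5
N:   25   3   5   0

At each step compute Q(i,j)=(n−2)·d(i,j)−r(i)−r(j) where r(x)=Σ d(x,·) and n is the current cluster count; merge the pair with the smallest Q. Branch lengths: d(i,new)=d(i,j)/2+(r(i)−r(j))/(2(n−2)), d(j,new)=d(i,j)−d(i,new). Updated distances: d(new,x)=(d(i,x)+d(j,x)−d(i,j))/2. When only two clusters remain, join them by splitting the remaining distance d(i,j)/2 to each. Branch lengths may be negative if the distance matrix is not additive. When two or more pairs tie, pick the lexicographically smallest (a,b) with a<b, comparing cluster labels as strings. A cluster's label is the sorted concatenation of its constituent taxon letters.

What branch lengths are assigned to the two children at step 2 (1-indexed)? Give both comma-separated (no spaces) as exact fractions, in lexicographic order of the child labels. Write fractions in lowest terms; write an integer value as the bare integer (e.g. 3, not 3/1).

7,2

1. join E+H (d=8, Q=-54) ⇒ EH; edges |E|=17/2, |H|=-1/2
  updated: d(EH,I)=9, d(EH,N)=10
2. join EH+I (d=9, Q=-24) ⇒ EHI; edges |EH|=7, |I|=2
  updated: d(EHI,N)=3
3. join EHI+N (d=3) ⇒ EHIN; edges |EHI|=3/2, |N|=3/2
final tree: (((E:17/2,H:-1/2):7,I:2):3/2,N:3/2)
total length: 20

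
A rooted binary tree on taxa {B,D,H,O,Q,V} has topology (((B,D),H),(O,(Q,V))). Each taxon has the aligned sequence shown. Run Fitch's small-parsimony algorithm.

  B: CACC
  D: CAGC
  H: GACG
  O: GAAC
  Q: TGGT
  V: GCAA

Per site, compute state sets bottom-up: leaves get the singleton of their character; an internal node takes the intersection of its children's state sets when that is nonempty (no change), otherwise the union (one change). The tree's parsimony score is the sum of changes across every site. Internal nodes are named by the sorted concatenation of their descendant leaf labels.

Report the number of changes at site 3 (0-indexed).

site 0, node BD: B={C} ∩ D={C} → {C} (+0)
site 0, node BDH: BD={C} ∪ H={G} → {C,G} (+1)
site 0, node QV: Q={T} ∪ V={G} → {G,T} (+1)
site 0, node OQV: O={G} ∩ QV={G,T} → {G} (+0)
site 0, node BDHOQV: BDH={C,G} ∩ OQV={G} → {G} (+0)
site 1, node BD: B={A} ∩ D={A} → {A} (+0)
site 1, node BDH: BD={A} ∩ H={A} → {A} (+0)
site 1, node QV: Q={G} ∪ V={C} → {C,G} (+1)
site 1, node OQV: O={A} ∪ QV={C,G} → {A,C,G} (+1)
site 1, node BDHOQV: BDH={A} ∩ OQV={A,C,G} → {A} (+0)
site 2, node BD: B={C} ∪ D={G} → {C,G} (+1)
site 2, node BDH: BD={C,G} ∩ H={C} → {C} (+0)
site 2, node QV: Q={G} ∪ V={A} → {A,G} (+1)
site 2, node OQV: O={A} ∩ QV={A,G} → {A} (+0)
site 2, node BDHOQV: BDH={C} ∪ OQV={A} → {A,C} (+1)
site 3, node BD: B={C} ∩ D={C} → {C} (+0)
site 3, node BDH: BD={C} ∪ H={G} → {C,G} (+1)
site 3, node QV: Q={T} ∪ V={A} → {A,T} (+1)
site 3, node OQV: O={C} ∪ QV={A,T} → {A,C,T} (+1)
site 3, node BDHOQV: BDH={C,G} ∩ OQV={A,C,T} → {C} (+0)
per-site changes: [2, 2, 3, 3]; total = 10

3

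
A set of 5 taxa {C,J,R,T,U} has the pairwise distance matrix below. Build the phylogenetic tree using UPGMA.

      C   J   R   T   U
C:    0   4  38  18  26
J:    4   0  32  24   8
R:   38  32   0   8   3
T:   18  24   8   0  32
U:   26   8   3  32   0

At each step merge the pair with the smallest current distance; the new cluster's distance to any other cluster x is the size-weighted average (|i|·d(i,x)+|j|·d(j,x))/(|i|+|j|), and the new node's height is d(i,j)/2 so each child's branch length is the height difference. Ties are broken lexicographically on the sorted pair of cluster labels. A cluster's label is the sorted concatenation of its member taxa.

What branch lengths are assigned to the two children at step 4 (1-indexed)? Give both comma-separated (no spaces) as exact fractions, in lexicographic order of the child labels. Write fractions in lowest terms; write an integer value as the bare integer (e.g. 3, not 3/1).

step 1: merge (R,U) at d=3; branch lengths R→3/2, U→3/2; new cluster RU
  updated: d(C,RU)=32, d(J,RU)=20, d(RU,T)=20
step 2: merge (C,J) at d=4; branch lengths C→2, J→2; new cluster CJ
  updated: d(CJ,RU)=26, d(CJ,T)=21
step 3: merge (RU,T) at d=20; branch lengths RU→17/2, T→10; new cluster RTU
  updated: d(CJ,RTU)=73/3
step 4: merge (CJ,RTU) at d=73/3; branch lengths CJ→61/6, RTU→13/6; new cluster CJRTU
final tree: ((C:2,J:2):61/6,((R:3/2,U:3/2):17/2,T:10):13/6)
total length: 227/6

61/6,13/6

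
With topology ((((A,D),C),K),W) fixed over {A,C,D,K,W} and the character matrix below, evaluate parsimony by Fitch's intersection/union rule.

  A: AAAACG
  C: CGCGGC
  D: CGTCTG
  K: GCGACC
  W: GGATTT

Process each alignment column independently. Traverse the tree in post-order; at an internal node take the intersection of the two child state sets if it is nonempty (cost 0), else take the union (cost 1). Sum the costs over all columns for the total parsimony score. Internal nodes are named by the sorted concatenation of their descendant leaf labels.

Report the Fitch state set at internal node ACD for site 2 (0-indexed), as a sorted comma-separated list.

AD@0: {A} ∪ {C} = {A,C} (union, +1)
ACD@0: {A,C} ∩ {C} = {C} (intersection, +0)
ACDK@0: {C} ∪ {G} = {C,G} (union, +1)
ACDKW@0: {C,G} ∩ {G} = {G} (intersection, +0)
AD@1: {A} ∪ {G} = {A,G} (union, +1)
ACD@1: {A,G} ∩ {G} = {G} (intersection, +0)
ACDK@1: {G} ∪ {C} = {C,G} (union, +1)
ACDKW@1: {C,G} ∩ {G} = {G} (intersection, +0)
AD@2: {A} ∪ {T} = {A,T} (union, +1)
ACD@2: {A,T} ∪ {C} = {A,C,T} (union, +1)
ACDK@2: {A,C,T} ∪ {G} = {A,C,G,T} (union, +1)
ACDKW@2: {A,C,G,T} ∩ {A} = {A} (intersection, +0)
AD@3: {A} ∪ {C} = {A,C} (union, +1)
ACD@3: {A,C} ∪ {G} = {A,C,G} (union, +1)
ACDK@3: {A,C,G} ∩ {A} = {A} (intersection, +0)
ACDKW@3: {A} ∪ {T} = {A,T} (union, +1)
AD@4: {C} ∪ {T} = {C,T} (union, +1)
ACD@4: {C,T} ∪ {G} = {C,G,T} (union, +1)
ACDK@4: {C,G,T} ∩ {C} = {C} (intersection, +0)
ACDKW@4: {C} ∪ {T} = {C,T} (union, +1)
AD@5: {G} ∩ {G} = {G} (intersection, +0)
ACD@5: {G} ∪ {C} = {C,G} (union, +1)
ACDK@5: {C,G} ∩ {C} = {C} (intersection, +0)
ACDKW@5: {C} ∪ {T} = {C,T} (union, +1)
per-site changes: [2, 2, 3, 3, 3, 2]; total = 15

A,C,T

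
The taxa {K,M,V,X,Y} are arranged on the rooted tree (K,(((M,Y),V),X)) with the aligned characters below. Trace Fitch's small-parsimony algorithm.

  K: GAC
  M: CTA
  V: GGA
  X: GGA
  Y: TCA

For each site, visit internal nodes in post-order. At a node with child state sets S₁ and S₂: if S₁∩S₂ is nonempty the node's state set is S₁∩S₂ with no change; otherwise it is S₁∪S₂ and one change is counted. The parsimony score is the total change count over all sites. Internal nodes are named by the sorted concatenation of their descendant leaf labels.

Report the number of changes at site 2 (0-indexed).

site 0, node MY: M={C} ∪ Y={T} → {C,T} (+1)
site 0, node MVY: MY={C,T} ∪ V={G} → {C,G,T} (+1)
site 0, node MVXY: MVY={C,G,T} ∩ X={G} → {G} (+0)
site 0, node KMVXY: K={G} ∩ MVXY={G} → {G} (+0)
site 1, node MY: M={T} ∪ Y={C} → {C,T} (+1)
site 1, node MVY: MY={C,T} ∪ V={G} → {C,G,T} (+1)
site 1, node MVXY: MVY={C,G,T} ∩ X={G} → {G} (+0)
site 1, node KMVXY: K={A} ∪ MVXY={G} → {A,G} (+1)
site 2, node MY: M={A} ∩ Y={A} → {A} (+0)
site 2, node MVY: MY={A} ∩ V={A} → {A} (+0)
site 2, node MVXY: MVY={A} ∩ X={A} → {A} (+0)
site 2, node KMVXY: K={C} ∪ MVXY={A} → {A,C} (+1)
per-site changes: [2, 3, 1]; total = 6

1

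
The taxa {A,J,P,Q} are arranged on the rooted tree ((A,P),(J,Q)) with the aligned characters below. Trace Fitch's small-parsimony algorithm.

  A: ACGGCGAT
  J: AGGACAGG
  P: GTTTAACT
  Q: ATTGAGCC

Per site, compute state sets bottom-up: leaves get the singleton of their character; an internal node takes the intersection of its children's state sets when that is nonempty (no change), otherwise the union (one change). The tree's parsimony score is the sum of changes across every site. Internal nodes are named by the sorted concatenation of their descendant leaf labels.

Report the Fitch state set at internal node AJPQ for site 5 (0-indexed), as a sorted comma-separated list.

[col 0] AP: children A:{A}, P:{G} ∪→ {A,G}; cost 1
[col 0] JQ: children J:{A}, Q:{A} ∩→ {A}; cost 0
[col 0] AJPQ: children AP:{A,G}, JQ:{A} ∩→ {A}; cost 0
[col 1] AP: children A:{C}, P:{T} ∪→ {C,T}; cost 1
[col 1] JQ: children J:{G}, Q:{T} ∪→ {G,T}; cost 1
[col 1] AJPQ: children AP:{C,T}, JQ:{G,T} ∩→ {T}; cost 0
[col 2] AP: children A:{G}, P:{T} ∪→ {G,T}; cost 1
[col 2] JQ: children J:{G}, Q:{T} ∪→ {G,T}; cost 1
[col 2] AJPQ: children AP:{G,T}, JQ:{G,T} ∩→ {G,T}; cost 0
[col 3] AP: children A:{G}, P:{T} ∪→ {G,T}; cost 1
[col 3] JQ: children J:{A}, Q:{G} ∪→ {A,G}; cost 1
[col 3] AJPQ: children AP:{G,T}, JQ:{A,G} ∩→ {G}; cost 0
[col 4] AP: children A:{C}, P:{A} ∪→ {A,C}; cost 1
[col 4] JQ: children J:{C}, Q:{A} ∪→ {A,C}; cost 1
[col 4] AJPQ: children AP:{A,C}, JQ:{A,C} ∩→ {A,C}; cost 0
[col 5] AP: children A:{G}, P:{A} ∪→ {A,G}; cost 1
[col 5] JQ: children J:{A}, Q:{G} ∪→ {A,G}; cost 1
[col 5] AJPQ: children AP:{A,G}, JQ:{A,G} ∩→ {A,G}; cost 0
[col 6] AP: children A:{A}, P:{C} ∪→ {A,C}; cost 1
[col 6] JQ: children J:{G}, Q:{C} ∪→ {C,G}; cost 1
[col 6] AJPQ: children AP:{A,C}, JQ:{C,G} ∩→ {C}; cost 0
[col 7] AP: children A:{T}, P:{T} ∩→ {T}; cost 0
[col 7] JQ: children J:{G}, Q:{C} ∪→ {C,G}; cost 1
[col 7] AJPQ: children AP:{T}, JQ:{C,G} ∪→ {C,G,T}; cost 1
per-site changes: [1, 2, 2, 2, 2, 2, 2, 2]; total = 15

A,G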